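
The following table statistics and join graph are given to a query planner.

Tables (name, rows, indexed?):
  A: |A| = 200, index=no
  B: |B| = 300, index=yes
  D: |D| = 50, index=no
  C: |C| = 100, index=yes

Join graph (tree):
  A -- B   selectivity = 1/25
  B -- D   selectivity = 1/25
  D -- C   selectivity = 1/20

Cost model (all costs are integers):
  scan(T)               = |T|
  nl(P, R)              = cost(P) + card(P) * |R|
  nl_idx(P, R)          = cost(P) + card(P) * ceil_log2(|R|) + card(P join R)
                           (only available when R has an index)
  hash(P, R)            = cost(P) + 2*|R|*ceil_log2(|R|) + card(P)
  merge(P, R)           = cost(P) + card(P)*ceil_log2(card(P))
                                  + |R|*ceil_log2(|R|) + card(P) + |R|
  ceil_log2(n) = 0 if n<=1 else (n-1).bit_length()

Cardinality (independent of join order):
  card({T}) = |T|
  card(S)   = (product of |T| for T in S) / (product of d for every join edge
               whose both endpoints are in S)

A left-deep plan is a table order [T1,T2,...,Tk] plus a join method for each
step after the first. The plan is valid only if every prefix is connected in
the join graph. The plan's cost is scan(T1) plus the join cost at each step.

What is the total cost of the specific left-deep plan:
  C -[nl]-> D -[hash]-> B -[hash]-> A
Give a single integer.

16950

step 1: scan C: cost=100, card=100
step 2: join D via nl
    card(P join D) = 100*50/(20) = 250
    cost = 100 + 100*50 = 5100
step 3: join B via hash
    card(P join B) = 250*300/(25) = 3000
    cost = 5100 + 2*300*9 + 250 = 10750
step 4: join A via hash
    card(P join A) = 3000*200/(25) = 24000
    cost = 10750 + 2*200*8 + 3000 = 16950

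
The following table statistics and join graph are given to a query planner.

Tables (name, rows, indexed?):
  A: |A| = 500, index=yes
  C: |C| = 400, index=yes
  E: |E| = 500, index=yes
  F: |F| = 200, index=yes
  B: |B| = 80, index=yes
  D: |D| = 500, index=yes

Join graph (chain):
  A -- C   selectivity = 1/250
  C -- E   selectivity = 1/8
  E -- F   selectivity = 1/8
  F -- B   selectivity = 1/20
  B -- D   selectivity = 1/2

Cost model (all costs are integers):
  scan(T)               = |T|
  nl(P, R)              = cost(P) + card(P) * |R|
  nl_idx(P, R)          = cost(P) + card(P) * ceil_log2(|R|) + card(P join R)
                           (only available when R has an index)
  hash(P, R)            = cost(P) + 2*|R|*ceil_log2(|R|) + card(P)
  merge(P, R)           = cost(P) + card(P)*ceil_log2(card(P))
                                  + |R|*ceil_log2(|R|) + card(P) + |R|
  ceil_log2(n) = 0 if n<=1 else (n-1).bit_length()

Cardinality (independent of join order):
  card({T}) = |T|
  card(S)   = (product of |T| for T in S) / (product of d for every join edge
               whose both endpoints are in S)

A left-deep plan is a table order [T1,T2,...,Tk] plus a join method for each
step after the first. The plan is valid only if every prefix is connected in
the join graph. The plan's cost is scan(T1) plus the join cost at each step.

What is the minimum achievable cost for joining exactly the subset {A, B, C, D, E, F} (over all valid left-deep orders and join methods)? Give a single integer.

6327920

Selinger DP over subsets of {A,B,C,D,E,F}:
  {A}: scan cost=500, card=500
  {C}: scan cost=400, card=400
  {E}: scan cost=500, card=500
  {F}: scan cost=200, card=200
  {B}: scan cost=80, card=80
  {D}: scan cost=500, card=500
  {AC}: card=800; try (A,nl_idx)→4800, (C,nl_idx)→5800, (C,hash)→8200, (A,merge)→9400, (C,merge)→9500, (A,hash)→9800 …(+2); best=4800 via (A,nl_idx)
  {CE}: card=25000; try (C,hash)→8200, (E,merge)→9400, (C,merge)→9500, (E,hash)→9800, (E,nl_idx)→29000, (C,nl_idx)→30000 …(+2); best=8200 via (C,hash)
  {EF}: card=12500; try (F,hash)→4200, (E,merge)→7000, (F,merge)→7300, (E,hash)→9400, (E,nl_idx)→14500, (F,nl_idx)→17000 …(+2); best=4200 via (F,hash)
  {BF}: card=800; try (F,nl_idx)→1520, (B,hash)→1520, (B,nl_idx)→2400, (F,merge)→2520, (B,merge)→2640, (F,hash)→3360 …(+2); best=1520 via (F,nl_idx)
  {BD}: card=20000; try (B,hash)→2120, (D,merge)→5720, (B,merge)→6140, (D,hash)→9160, (D,nl_idx)→20800, (B,nl_idx)→24000 …(+2); best=2120 via (B,hash)
  {ACE}: card=50000; try (E,hash)→14600, (E,merge)→18600, (A,hash)→42200, (E,nl_idx)→62000, (A,nl_idx)→283200, (E,nl)→404800 …(+2); best=14600 via (E,hash)
  {CEF}: card=625000; try (C,hash)→23900, (F,hash)→36400, (C,merge)→195700, (F,merge)→410000, (C,nl_idx)→741700, (F,nl_idx)→833200 …(+2); best=23900 via (C,hash)
  {BEF}: card=50000; try (E,hash)→11320, (E,merge)→15320, (B,hash)→17820, (E,nl_idx)→58720, (B,nl_idx)→141700, (B,merge)→192340 …(+2); best=11320 via (E,hash)
  {BDF}: card=200000; try (D,hash)→11320, (D,merge)→15320, (F,hash)→25320, (D,nl_idx)→208720, (F,merge)→323920, (F,nl_idx)→362120 …(+2); best=11320 via (D,hash)
  {ACEF}: card=1250000; try (F,hash)→67800, (A,hash)→657900, (F,merge)→866400, (F,nl_idx)→1664600, (A,nl_idx)→6898900, (F,nl)→10014600 …(+2); best=67800 via (F,hash)
  {BCEF}: card=2500000; try (C,hash)→68520, (B,hash)→650020, (C,merge)→865320, (C,nl_idx)→2961320, (B,nl_idx)→6898900, (B,merge)→13149540 …(+2); best=68520 via (C,hash)
  {BDEF}: card=12500000; try (D,hash)→70320, (E,hash)→220320, (D,merge)→866320, (E,merge)→3816320, (D,nl_idx)→12961320, (E,nl_idx)→14311320 …(+2); best=70320 via (D,hash)
  {ABCEF}: card=5000000; try (B,hash)→1318920, (A,hash)→2577520, (B,nl_idx)→13817800, (B,merge)→27568440, (A,nl_idx)→27568520, (A,merge)→57573520 …(+2); best=1318920 via (B,hash)
  {BCDEF}: card=625000000; try (D,hash)→2577520, (C,hash)→12577520, (D,merge)→57573520, (C,merge)→312574320, (D,nl_idx)→647568520, (C,nl_idx)→737570320 …(+2); best=2577520 via (D,hash)
  {ABCDEF}: card=1250000000; try (D,hash)→6327920, (D,merge)→121323920, (A,hash)→627586520, (D,nl_idx)→1296318920, (D,nl)→2501318920, (A,nl_idx)→6877577520 …(+2); best=6327920 via (D,hash)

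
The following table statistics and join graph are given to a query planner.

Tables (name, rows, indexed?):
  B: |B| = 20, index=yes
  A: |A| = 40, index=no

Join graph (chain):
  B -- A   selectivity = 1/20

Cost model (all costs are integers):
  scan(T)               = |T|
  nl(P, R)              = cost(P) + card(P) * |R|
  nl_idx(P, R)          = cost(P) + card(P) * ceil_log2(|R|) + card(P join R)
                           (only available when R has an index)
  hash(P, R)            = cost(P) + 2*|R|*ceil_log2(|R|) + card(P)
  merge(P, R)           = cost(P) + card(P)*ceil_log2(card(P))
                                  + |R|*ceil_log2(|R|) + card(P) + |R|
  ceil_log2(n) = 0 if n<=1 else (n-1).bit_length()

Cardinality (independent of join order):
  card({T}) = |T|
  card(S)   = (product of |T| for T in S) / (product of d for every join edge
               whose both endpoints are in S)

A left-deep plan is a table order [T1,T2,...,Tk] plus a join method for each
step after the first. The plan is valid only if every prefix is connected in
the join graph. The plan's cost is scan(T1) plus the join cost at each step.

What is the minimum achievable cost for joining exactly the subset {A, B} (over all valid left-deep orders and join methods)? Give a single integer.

280

Selinger DP over subsets of {A,B}:
  {B}: scan cost=20, card=20
  {A}: scan cost=40, card=40
  {AB}: card=40; try (B,hash)→280, (B,nl_idx)→280, (A,merge)→420, (B,merge)→440, (A,hash)→520, (A,nl)→820 …(+1); best=280 via (B,hash)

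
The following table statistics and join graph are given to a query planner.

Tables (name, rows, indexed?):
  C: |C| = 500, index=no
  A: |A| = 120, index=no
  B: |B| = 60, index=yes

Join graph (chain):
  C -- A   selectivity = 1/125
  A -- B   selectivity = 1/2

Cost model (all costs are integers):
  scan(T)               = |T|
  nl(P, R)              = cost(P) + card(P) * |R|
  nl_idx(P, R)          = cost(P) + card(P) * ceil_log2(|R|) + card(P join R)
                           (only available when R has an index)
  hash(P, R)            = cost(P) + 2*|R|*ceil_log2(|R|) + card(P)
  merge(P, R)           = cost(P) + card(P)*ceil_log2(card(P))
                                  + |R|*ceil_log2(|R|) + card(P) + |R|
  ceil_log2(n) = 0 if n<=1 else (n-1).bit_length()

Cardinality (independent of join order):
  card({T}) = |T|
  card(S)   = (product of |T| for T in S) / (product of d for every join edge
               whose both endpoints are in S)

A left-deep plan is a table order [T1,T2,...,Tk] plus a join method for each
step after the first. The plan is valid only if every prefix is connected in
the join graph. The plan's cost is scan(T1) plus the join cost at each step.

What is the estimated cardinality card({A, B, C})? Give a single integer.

14400

Tables in S: A(120), B(60), C(500)
Edges inside S: C-A(d=125), A-B(d=2)
numerator = 120 * 60 * 500 = 3600000
denominator = 125 * 2 = 250
card(S) = 3600000 / 250 = 14400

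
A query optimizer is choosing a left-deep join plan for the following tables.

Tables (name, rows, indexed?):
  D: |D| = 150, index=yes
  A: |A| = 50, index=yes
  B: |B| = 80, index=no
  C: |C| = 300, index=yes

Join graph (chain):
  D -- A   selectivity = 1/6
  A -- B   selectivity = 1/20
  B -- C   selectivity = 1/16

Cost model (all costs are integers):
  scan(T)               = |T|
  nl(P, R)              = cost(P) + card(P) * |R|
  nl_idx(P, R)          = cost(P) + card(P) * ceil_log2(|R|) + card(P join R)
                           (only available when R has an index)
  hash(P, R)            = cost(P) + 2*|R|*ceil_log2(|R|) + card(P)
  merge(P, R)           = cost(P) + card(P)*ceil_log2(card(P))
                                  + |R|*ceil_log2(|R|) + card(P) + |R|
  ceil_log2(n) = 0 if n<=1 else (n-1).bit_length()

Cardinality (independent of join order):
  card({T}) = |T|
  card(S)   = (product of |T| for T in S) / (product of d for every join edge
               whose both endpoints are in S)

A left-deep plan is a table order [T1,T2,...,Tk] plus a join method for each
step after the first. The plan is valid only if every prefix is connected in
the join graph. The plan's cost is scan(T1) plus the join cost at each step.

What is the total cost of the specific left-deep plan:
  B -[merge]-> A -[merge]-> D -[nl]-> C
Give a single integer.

step 1: scan B: cost=80, card=80
step 2: join A via merge
    card(P join A) = 80*50/(20) = 200
    cost = 80 + 80*7 + 50*6 + 80 + 50 = 1070
step 3: join D via merge
    card(P join D) = 200*150/(6) = 5000
    cost = 1070 + 200*8 + 150*8 + 200 + 150 = 4220
step 4: join C via nl
    card(P join C) = 5000*300/(16) = 93750
    cost = 4220 + 5000*300 = 1504220

1504220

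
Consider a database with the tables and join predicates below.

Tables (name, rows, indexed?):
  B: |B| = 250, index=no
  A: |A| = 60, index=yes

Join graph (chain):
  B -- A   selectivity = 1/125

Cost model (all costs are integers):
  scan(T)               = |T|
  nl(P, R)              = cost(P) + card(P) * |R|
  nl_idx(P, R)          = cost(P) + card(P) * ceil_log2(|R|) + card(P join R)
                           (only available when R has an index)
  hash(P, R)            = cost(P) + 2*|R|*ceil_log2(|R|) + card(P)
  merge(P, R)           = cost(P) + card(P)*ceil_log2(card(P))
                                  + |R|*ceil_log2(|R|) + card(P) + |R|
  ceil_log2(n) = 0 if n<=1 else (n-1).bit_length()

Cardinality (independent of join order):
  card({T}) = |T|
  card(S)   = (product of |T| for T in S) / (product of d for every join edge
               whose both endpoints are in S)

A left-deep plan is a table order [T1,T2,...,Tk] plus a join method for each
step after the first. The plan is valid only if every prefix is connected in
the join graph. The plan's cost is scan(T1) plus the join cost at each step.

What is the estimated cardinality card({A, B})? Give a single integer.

Tables in S: A(60), B(250)
Edges inside S: B-A(d=125)
numerator = 60 * 250 = 15000
denominator = 125 = 125
card(S) = 15000 / 125 = 120

120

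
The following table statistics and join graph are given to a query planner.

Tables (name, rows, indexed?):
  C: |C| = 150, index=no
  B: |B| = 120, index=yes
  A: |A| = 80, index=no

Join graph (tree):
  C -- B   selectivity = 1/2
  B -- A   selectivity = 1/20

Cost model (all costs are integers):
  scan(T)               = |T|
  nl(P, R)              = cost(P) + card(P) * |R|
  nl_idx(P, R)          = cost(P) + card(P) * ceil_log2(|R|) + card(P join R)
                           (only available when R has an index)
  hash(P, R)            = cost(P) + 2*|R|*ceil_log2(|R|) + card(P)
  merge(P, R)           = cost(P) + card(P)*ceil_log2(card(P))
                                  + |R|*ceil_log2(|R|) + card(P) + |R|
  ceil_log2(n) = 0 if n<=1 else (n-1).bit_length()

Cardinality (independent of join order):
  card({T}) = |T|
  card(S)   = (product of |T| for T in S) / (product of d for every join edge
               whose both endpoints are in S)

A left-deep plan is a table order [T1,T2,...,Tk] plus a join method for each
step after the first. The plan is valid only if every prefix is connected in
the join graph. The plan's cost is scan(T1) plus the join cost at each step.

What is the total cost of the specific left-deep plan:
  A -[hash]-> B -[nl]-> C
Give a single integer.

step 1: scan A: cost=80, card=80
step 2: join B via hash
    card(P join B) = 80*120/(20) = 480
    cost = 80 + 2*120*7 + 80 = 1840
step 3: join C via nl
    card(P join C) = 480*150/(2) = 36000
    cost = 1840 + 480*150 = 73840

73840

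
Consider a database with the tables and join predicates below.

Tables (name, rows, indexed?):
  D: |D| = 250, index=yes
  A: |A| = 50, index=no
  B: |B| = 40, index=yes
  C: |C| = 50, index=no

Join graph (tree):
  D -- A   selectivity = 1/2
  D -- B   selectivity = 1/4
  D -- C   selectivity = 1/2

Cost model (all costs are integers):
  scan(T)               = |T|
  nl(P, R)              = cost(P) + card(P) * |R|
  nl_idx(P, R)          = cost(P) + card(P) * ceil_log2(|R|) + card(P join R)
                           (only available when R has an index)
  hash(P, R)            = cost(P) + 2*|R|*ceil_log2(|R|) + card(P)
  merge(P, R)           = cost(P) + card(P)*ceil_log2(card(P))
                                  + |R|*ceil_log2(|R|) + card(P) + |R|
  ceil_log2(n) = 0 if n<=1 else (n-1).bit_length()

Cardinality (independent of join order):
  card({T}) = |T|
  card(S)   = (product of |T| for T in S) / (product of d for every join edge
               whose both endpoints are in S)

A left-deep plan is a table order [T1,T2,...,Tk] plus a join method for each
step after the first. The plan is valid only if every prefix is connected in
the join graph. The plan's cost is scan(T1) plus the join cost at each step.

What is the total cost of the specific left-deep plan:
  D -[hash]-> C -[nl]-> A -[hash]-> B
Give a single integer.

470330

step 1: scan D: cost=250, card=250
step 2: join C via hash
    card(P join C) = 250*50/(2) = 6250
    cost = 250 + 2*50*6 + 250 = 1100
step 3: join A via nl
    card(P join A) = 6250*50/(2) = 156250
    cost = 1100 + 6250*50 = 313600
step 4: join B via hash
    card(P join B) = 156250*40/(4) = 1562500
    cost = 313600 + 2*40*6 + 156250 = 470330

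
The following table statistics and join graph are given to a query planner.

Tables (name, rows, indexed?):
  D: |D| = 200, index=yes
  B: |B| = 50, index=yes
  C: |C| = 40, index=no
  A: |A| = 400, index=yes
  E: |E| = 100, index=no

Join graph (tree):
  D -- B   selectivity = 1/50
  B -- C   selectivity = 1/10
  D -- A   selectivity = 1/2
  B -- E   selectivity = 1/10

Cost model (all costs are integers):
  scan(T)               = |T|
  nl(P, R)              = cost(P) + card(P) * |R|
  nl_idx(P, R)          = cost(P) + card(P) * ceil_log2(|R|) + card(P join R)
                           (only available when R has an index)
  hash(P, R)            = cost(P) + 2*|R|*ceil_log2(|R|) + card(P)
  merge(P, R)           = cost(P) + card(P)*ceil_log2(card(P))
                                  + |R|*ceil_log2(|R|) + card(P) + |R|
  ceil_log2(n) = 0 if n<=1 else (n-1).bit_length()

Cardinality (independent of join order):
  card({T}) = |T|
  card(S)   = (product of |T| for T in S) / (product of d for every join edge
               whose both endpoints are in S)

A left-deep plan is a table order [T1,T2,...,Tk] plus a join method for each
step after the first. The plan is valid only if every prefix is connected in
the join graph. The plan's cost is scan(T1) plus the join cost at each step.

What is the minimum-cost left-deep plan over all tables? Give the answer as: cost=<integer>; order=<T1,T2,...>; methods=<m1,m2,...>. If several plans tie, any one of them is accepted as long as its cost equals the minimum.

cost=18730; order=B,D,C,E,A; methods=nl_idx,hash,hash,hash

Selinger DP (subsets sized 1..n):
  {D}: scan cost=200, card=200
  {B}: scan cost=50, card=50
  {C}: scan cost=40, card=40
  {A}: scan cost=400, card=400
  {E}: scan cost=100, card=100
  {BD}: card=200; try (D,nl_idx)→650, (B,hash)→1000, (B,nl_idx)→1600, (D,merge)→2200, (B,merge)→2350, (D,hash)→3300 …(+2); best=650 via (D,nl_idx)
  {AD}: card=40000; try (D,hash)→4000, (A,merge)→6000, (D,merge)→6200, (A,hash)→7600, (A,nl_idx)→42000, (D,nl_idx)→43600 …(+2); best=4000 via (D,hash)
  {BC}: card=200; try (B,nl_idx)→480, (C,hash)→580, (B,merge)→670, (C,merge)→680, (B,hash)→680, (B,nl)→2040 …(+1); best=480 via (B,nl_idx)
  {BE}: card=500; try (B,hash)→800, (E,merge)→1200, (B,nl_idx)→1200, (B,merge)→1250, (E,hash)→1500, (E,nl)→5050 …(+1); best=800 via (B,hash)
  {BCD}: card=800; try (C,hash)→1330, (C,merge)→2730, (D,nl_idx)→2880, (D,hash)→3880, (D,merge)→4080, (C,nl)→8650 …(+1); best=1330 via (C,hash)
  {ABD}: card=40000; try (A,merge)→6450, (A,hash)→8050, (A,nl_idx)→42450, (B,hash)→44600, (A,nl)→80650, (B,nl_idx)→284000 …(+2); best=6450 via (A,merge)
  {BDE}: card=2000; try (E,hash)→2250, (E,merge)→3250, (D,hash)→4500, (D,nl_idx)→6800, (D,merge)→7600, (E,nl)→20650 …(+1); best=2250 via (E,hash)
  {BCE}: card=2000; try (C,hash)→1780, (E,hash)→2080, (E,merge)→3080, (C,merge)→6080, (E,nl)→20480, (C,nl)→20800; best=1780 via (C,hash)
  {ABCD}: card=160000; try (A,hash)→9330, (A,merge)→14130, (C,hash)→46930, (A,nl_idx)→168530, (A,nl)→321330, (C,merge)→686730 …(+1); best=9330 via (A,hash)
  {BCDE}: card=8000; try (E,hash)→3530, (C,hash)→4730, (D,hash)→6980, (E,merge)→10930, (D,nl_idx)→25780, (C,merge)→26530 …(+4); best=3530 via (E,hash)
  {ABDE}: card=400000; try (A,hash)→11450, (A,merge)→30250, (E,hash)→47850, (A,nl_idx)→420250, (E,merge)→687250, (A,nl)→802250 …(+1); best=11450 via (A,hash)
  {ABCDE}: card=1600000; try (A,hash)→18730, (A,merge)→119530, (E,hash)→170730, (C,hash)→411930, (A,nl_idx)→1675530, (E,merge)→3050130 …(+4); best=18730 via (A,hash)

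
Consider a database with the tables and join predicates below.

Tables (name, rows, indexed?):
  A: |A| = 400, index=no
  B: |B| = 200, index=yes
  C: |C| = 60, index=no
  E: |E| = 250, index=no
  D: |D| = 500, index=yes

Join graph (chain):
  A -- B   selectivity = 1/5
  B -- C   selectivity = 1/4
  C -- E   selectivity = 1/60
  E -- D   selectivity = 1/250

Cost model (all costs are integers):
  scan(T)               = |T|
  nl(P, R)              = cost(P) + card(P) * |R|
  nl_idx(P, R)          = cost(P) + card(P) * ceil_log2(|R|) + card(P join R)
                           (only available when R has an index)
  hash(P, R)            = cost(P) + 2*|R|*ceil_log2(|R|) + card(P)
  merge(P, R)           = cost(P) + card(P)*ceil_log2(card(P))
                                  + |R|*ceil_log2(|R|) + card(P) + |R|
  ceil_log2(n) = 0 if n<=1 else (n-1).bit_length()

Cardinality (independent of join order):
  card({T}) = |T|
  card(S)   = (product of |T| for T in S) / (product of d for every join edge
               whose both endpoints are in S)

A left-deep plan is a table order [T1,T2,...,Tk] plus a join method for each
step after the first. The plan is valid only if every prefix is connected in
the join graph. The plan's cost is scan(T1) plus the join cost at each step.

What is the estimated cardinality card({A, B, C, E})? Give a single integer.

Tables in S: A(400), B(200), C(60), E(250)
Edges inside S: A-B(d=5), B-C(d=4), C-E(d=60)
numerator = 400 * 200 * 60 * 250 = 1200000000
denominator = 5 * 4 * 60 = 1200
card(S) = 1200000000 / 1200 = 1000000

1000000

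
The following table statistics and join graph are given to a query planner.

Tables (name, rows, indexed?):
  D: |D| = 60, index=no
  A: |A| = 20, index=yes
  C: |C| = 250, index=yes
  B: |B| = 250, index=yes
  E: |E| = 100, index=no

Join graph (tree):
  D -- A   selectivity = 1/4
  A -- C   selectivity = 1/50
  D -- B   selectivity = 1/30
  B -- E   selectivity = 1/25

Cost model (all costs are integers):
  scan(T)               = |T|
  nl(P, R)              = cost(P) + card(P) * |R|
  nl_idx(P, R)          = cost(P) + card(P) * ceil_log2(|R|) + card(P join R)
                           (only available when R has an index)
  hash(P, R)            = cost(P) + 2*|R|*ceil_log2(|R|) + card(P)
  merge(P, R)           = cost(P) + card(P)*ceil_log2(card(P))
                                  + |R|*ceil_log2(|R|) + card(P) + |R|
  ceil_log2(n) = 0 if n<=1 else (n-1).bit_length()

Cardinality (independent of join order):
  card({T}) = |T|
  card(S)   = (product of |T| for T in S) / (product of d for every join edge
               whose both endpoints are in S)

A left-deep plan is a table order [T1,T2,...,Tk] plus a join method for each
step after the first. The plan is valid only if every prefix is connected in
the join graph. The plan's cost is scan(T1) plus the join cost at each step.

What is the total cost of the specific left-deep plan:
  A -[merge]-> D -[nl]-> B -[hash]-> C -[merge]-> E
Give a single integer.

270360

step 1: scan A: cost=20, card=20
step 2: join D via merge
    card(P join D) = 20*60/(4) = 300
    cost = 20 + 20*5 + 60*6 + 20 + 60 = 560
step 3: join B via nl
    card(P join B) = 300*250/(30) = 2500
    cost = 560 + 300*250 = 75560
step 4: join C via hash
    card(P join C) = 2500*250/(50) = 12500
    cost = 75560 + 2*250*8 + 2500 = 82060
step 5: join E via merge
    card(P join E) = 12500*100/(25) = 50000
    cost = 82060 + 12500*14 + 100*7 + 12500 + 100 = 270360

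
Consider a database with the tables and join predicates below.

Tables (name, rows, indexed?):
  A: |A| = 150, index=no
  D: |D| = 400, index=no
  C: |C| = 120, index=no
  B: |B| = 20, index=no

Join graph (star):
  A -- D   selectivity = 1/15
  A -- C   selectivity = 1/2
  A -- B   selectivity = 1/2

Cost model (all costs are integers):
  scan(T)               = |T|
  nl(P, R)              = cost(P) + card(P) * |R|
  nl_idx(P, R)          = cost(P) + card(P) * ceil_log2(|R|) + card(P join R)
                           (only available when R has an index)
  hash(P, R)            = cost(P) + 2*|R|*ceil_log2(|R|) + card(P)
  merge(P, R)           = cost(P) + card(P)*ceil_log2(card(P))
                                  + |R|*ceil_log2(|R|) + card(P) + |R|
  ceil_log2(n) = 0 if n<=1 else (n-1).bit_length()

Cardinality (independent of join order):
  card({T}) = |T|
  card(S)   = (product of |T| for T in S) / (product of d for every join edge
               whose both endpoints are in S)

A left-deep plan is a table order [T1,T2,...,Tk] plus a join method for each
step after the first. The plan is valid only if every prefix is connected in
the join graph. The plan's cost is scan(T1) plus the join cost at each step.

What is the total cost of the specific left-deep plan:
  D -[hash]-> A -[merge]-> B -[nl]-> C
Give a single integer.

step 1: scan D: cost=400, card=400
step 2: join A via hash
    card(P join A) = 400*150/(15) = 4000
    cost = 400 + 2*150*8 + 400 = 3200
step 3: join B via merge
    card(P join B) = 4000*20/(2) = 40000
    cost = 3200 + 4000*12 + 20*5 + 4000 + 20 = 55320
step 4: join C via nl
    card(P join C) = 40000*120/(2) = 2400000
    cost = 55320 + 40000*120 = 4855320

4855320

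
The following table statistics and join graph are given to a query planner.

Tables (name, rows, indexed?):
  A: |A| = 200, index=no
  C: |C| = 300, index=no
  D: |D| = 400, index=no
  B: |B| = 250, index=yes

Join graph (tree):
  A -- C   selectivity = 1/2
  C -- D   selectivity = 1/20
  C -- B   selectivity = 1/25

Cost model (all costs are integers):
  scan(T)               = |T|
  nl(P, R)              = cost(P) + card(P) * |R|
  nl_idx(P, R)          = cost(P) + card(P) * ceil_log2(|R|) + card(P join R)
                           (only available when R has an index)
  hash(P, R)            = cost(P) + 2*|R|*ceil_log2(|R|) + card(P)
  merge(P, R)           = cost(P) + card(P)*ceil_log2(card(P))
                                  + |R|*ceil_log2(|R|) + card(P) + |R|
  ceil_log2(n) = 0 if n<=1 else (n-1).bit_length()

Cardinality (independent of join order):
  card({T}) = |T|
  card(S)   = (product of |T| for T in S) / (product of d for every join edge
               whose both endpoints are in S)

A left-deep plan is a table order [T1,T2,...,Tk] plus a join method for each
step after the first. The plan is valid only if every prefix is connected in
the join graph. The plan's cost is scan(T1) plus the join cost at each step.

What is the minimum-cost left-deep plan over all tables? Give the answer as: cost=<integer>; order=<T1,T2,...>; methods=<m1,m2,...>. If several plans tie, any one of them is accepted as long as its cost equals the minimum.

Selinger DP (subsets sized 1..n):
  {A}: scan cost=200, card=200
  {C}: scan cost=300, card=300
  {D}: scan cost=400, card=400
  {B}: scan cost=250, card=250
  {AC}: card=30000; try (A,hash)→3800, (C,merge)→5000, (A,merge)→5100, (C,hash)→5800, (C,nl)→60200, (A,nl)→60300; best=3800 via (A,hash)
  {CD}: card=6000; try (C,hash)→6200, (D,merge)→7300, (C,merge)→7400, (D,hash)→7800, (D,nl)→120300, (C,nl)→120400; best=6200 via (C,hash)
  {BC}: card=3000; try (B,hash)→4600, (C,merge)→5500, (B,merge)→5550, (B,nl_idx)→5700, (C,hash)→5900, (C,nl)→75250 …(+1); best=4600 via (B,hash)
  {ACD}: card=600000; try (A,hash)→15400, (D,hash)→41000, (A,merge)→92000, (D,merge)→487800, (A,nl)→1206200, (D,nl)→12003800; best=15400 via (A,hash)
  {ABC}: card=300000; try (A,hash)→10800, (B,hash)→37800, (A,merge)→45400, (B,merge)→486050, (B,nl_idx)→543800, (A,nl)→604600 …(+1); best=10800 via (A,hash)
  {BCD}: card=60000; try (D,hash)→14800, (B,hash)→16200, (D,merge)→47600, (B,merge)→92450, (B,nl_idx)→114200, (D,nl)→1204600 …(+1); best=14800 via (D,hash)
  {ABCD}: card=6000000; try (A,hash)→78000, (D,hash)→318000, (B,hash)→619400, (A,merge)→1036600, (D,merge)→6014800, (B,nl_idx)→10815400 …(+4); best=78000 via (A,hash)

cost=78000; order=C,B,D,A; methods=hash,hash,hash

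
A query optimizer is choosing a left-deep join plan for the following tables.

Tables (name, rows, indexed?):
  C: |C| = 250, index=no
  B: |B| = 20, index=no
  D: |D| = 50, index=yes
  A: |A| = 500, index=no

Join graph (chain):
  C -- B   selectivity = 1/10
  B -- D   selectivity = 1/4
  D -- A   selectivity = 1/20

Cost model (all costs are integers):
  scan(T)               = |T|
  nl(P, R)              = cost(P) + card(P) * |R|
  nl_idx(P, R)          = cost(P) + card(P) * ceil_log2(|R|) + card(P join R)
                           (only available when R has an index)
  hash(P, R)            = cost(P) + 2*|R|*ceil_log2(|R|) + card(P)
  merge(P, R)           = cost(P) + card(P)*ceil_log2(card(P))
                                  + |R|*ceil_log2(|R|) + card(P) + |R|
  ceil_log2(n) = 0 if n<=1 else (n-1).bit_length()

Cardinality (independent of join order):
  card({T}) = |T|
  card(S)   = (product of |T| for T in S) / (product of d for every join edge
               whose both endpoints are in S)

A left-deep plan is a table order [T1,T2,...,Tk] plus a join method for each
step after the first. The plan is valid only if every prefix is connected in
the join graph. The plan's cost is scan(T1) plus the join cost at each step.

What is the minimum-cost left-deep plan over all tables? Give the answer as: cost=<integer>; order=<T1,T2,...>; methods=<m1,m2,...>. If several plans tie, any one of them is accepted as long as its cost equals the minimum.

Selinger DP (subsets sized 1..n):
  {C}: scan cost=250, card=250
  {B}: scan cost=20, card=20
  {D}: scan cost=50, card=50
  {A}: scan cost=500, card=500
  {BC}: card=500; try (B,hash)→700, (C,merge)→2390, (B,merge)→2620, (C,hash)→4040, (C,nl)→5020, (B,nl)→5250; best=700 via (B,hash)
  {BD}: card=250; try (B,hash)→300, (D,nl_idx)→390, (D,merge)→490, (B,merge)→520, (D,hash)→640, (D,nl)→1020 …(+1); best=300 via (B,hash)
  {AD}: card=1250; try (D,hash)→1600, (D,nl_idx)→4750, (A,merge)→5400, (D,merge)→5850, (A,hash)→9100, (A,nl)→25050 …(+1); best=1600 via (D,hash)
  {BCD}: card=6250; try (D,hash)→1800, (C,hash)→4550, (C,merge)→4800, (D,merge)→6050, (D,nl_idx)→9950, (D,nl)→25700 …(+1); best=1800 via (D,hash)
  {ABD}: card=6250; try (B,hash)→3050, (A,merge)→7550, (A,hash)→9550, (B,merge)→16720, (B,nl)→26600, (A,nl)→125300; best=3050 via (B,hash)
  {ABCD}: card=156250; try (C,hash)→13300, (A,hash)→17050, (C,merge)→92800, (A,merge)→94300, (C,nl)→1565550, (A,nl)→3126800; best=13300 via (C,hash)

cost=13300; order=A,D,B,C; methods=hash,hash,hash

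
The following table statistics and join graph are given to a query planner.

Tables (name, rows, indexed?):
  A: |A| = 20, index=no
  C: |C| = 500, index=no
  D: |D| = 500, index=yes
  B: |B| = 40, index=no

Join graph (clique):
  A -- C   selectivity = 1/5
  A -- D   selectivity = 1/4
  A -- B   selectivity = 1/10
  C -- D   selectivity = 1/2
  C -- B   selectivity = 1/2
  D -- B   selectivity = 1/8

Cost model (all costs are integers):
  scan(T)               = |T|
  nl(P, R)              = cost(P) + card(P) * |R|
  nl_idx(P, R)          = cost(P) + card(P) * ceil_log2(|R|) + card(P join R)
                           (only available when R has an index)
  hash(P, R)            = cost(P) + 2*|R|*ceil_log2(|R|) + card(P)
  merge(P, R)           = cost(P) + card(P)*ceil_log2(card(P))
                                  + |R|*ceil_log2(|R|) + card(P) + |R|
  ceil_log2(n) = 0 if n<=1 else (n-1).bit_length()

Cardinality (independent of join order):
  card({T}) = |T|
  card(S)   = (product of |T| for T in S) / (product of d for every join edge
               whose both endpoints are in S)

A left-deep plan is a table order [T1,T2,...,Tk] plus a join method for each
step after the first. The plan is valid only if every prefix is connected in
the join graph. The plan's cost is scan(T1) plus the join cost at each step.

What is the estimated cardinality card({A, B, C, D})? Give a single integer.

31250

Tables in S: A(20), B(40), C(500), D(500)
Edges inside S: A-C(d=5), A-D(d=4), A-B(d=10), C-D(d=2), C-B(d=2), D-B(d=8)
numerator = 20 * 40 * 500 * 500 = 200000000
denominator = 5 * 4 * 10 * 2 * 2 * 8 = 6400
card(S) = 200000000 / 6400 = 31250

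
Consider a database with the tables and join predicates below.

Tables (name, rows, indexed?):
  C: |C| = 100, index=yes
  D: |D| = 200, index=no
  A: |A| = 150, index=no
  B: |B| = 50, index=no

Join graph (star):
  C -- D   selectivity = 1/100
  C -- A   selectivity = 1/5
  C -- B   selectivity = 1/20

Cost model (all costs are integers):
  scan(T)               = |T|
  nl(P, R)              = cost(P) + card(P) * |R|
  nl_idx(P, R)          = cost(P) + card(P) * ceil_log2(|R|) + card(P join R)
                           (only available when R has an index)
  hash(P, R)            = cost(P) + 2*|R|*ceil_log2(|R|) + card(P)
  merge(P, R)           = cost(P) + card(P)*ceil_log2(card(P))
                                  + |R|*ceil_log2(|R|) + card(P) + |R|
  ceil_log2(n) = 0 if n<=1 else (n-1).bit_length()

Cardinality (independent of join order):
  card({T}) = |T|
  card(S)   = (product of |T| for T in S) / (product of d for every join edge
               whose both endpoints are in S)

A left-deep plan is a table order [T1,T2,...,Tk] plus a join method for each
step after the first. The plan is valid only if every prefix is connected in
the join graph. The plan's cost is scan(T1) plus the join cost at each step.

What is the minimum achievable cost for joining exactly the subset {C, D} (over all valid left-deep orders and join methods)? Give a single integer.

1800

Selinger DP over subsets of {C,D}:
  {C}: scan cost=100, card=100
  {D}: scan cost=200, card=200
  {CD}: card=200; try (C,hash)→1800, (C,nl_idx)→1800, (D,merge)→2700, (C,merge)→2800, (D,hash)→3400, (D,nl)→20100 …(+1); best=1800 via (C,hash)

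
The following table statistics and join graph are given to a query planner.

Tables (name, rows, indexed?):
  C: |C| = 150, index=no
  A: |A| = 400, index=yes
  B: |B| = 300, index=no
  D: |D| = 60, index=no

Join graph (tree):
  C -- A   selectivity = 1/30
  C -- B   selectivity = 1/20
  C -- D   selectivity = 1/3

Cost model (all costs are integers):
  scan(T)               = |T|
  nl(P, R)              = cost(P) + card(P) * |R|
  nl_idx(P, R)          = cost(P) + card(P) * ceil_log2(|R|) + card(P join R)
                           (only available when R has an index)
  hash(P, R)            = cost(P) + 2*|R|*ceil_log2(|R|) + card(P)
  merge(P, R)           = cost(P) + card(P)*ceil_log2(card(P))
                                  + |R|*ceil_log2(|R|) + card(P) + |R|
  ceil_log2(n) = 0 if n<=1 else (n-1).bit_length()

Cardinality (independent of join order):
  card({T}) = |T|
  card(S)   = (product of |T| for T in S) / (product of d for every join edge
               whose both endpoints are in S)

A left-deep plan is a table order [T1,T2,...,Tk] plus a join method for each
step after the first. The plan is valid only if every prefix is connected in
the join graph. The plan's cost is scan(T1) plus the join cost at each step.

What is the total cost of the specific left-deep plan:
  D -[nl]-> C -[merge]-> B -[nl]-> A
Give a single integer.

step 1: scan D: cost=60, card=60
step 2: join C via nl
    card(P join C) = 60*150/(3) = 3000
    cost = 60 + 60*150 = 9060
step 3: join B via merge
    card(P join B) = 3000*300/(20) = 45000
    cost = 9060 + 3000*12 + 300*9 + 3000 + 300 = 51060
step 4: join A via nl
    card(P join A) = 45000*400/(30) = 600000
    cost = 51060 + 45000*400 = 18051060

18051060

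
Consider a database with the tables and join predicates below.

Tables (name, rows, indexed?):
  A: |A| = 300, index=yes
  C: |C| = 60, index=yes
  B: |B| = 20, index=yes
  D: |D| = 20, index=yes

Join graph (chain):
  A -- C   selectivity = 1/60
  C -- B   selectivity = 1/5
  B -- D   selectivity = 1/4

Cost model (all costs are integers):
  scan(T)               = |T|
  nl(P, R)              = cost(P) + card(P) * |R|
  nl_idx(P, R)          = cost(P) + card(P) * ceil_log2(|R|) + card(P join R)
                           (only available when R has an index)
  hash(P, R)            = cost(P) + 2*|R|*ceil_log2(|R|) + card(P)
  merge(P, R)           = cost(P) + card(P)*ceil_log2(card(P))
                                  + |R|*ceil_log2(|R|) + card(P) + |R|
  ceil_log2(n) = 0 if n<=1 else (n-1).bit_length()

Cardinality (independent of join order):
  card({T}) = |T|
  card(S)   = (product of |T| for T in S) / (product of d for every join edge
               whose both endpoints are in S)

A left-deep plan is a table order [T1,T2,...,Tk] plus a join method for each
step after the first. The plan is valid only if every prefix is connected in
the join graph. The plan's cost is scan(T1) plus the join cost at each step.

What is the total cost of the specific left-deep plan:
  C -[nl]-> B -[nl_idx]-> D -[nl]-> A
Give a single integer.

363660

step 1: scan C: cost=60, card=60
step 2: join B via nl
    card(P join B) = 60*20/(5) = 240
    cost = 60 + 60*20 = 1260
step 3: join D via nl_idx
    card(P join D) = 240*20/(4) = 1200
    cost = 1260 + 240*5 + 1200 = 3660
step 4: join A via nl
    card(P join A) = 1200*300/(60) = 6000
    cost = 3660 + 1200*300 = 363660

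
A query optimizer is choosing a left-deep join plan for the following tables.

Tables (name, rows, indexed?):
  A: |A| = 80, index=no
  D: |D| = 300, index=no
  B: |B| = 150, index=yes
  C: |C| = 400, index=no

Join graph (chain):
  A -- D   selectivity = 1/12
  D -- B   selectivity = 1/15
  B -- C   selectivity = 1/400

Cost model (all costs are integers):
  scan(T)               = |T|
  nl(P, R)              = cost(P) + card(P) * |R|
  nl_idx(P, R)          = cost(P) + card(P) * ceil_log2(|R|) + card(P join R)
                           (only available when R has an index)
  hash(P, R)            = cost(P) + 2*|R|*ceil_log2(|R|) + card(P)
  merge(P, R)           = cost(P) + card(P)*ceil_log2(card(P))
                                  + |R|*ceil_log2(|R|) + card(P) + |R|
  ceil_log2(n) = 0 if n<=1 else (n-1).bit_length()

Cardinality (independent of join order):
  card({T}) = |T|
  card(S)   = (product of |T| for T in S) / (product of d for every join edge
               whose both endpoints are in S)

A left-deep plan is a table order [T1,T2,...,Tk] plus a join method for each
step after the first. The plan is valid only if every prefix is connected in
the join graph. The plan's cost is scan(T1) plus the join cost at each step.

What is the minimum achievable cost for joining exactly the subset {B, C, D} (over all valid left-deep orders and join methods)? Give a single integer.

Selinger DP over subsets of {B,C,D}:
  {D}: scan cost=300, card=300
  {B}: scan cost=150, card=150
  {C}: scan cost=400, card=400
  {BD}: card=3000; try (B,hash)→3000, (D,merge)→4500, (B,merge)→4650, (D,hash)→5700, (B,nl_idx)→5700, (D,nl)→45150 …(+1); best=3000 via (B,hash)
  {BC}: card=150; try (B,hash)→3200, (B,nl_idx)→3750, (C,merge)→5500, (B,merge)→5750, (C,hash)→7500, (C,nl)→60150 …(+1); best=3200 via (B,hash)
  {BCD}: card=3000; try (D,merge)→7550, (D,hash)→8750, (C,hash)→13200, (C,merge)→46000, (D,nl)→48200, (C,nl)→1203000; best=7550 via (D,merge)

7550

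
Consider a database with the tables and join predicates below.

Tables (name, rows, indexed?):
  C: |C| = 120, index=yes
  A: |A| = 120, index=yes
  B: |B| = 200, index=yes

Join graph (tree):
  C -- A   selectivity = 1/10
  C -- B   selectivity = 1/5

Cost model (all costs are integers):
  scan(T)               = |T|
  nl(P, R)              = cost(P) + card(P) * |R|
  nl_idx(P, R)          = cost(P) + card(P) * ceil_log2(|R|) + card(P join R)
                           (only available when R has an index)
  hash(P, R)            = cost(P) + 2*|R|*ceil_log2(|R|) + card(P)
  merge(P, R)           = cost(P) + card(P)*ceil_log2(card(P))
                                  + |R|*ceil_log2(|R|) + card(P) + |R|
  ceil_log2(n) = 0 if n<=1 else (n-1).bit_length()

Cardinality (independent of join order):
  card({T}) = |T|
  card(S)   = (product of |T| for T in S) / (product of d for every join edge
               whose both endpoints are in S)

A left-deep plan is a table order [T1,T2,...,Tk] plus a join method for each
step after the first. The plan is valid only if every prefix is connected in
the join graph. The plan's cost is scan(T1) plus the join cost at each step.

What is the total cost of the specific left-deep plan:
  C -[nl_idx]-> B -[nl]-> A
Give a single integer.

581880

step 1: scan C: cost=120, card=120
step 2: join B via nl_idx
    card(P join B) = 120*200/(5) = 4800
    cost = 120 + 120*8 + 4800 = 5880
step 3: join A via nl
    card(P join A) = 4800*120/(10) = 57600
    cost = 5880 + 4800*120 = 581880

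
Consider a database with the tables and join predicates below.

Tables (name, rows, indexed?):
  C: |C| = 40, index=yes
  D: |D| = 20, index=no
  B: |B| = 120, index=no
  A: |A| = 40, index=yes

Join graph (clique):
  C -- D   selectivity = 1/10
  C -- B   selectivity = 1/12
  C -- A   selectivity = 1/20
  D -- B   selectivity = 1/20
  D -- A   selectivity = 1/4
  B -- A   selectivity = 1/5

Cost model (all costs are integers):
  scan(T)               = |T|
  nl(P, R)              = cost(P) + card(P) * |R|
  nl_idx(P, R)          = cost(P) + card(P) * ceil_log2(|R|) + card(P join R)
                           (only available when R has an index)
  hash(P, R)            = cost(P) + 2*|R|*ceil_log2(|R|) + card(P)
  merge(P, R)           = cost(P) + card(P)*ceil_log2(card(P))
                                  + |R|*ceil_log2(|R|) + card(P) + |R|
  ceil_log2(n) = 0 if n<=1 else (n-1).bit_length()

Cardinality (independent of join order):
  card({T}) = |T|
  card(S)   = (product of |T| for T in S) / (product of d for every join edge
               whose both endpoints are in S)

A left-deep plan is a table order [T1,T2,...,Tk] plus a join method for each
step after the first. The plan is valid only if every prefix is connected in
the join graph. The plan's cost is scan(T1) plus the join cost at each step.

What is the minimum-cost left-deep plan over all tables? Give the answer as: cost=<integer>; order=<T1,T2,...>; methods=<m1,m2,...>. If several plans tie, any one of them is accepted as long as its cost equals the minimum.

cost=1284; order=B,D,C,A; methods=hash,hash,nl_idx

Selinger DP (subsets sized 1..n):
  {C}: scan cost=40, card=40
  {D}: scan cost=20, card=20
  {B}: scan cost=120, card=120
  {A}: scan cost=40, card=40
  {CD}: card=80; try (C,nl_idx)→220, (D,hash)→280, (C,merge)→420, (D,merge)→440, (C,hash)→520, (C,nl)→820 …(+1); best=220 via (C,nl_idx)
  {BC}: card=400; try (C,hash)→720, (C,nl_idx)→1240, (B,merge)→1280, (C,merge)→1360, (B,hash)→1760, (B,nl)→4840 …(+1); best=720 via (C,hash)
  {AC}: card=80; try (C,nl_idx)→360, (A,nl_idx)→360, (C,hash)→560, (A,hash)→560, (C,merge)→600, (A,merge)→600 …(+2); best=360 via (C,nl_idx)
  {BD}: card=120; try (D,hash)→440, (B,merge)→1100, (D,merge)→1200, (B,hash)→1720, (B,nl)→2420, (D,nl)→2520; best=440 via (D,hash)
  {AD}: card=200; try (D,hash)→280, (A,nl_idx)→340, (A,merge)→420, (D,merge)→440, (A,hash)→520, (A,nl)→820 …(+1); best=280 via (D,hash)
  {AB}: card=960; try (A,hash)→720, (B,merge)→1280, (A,merge)→1360, (B,hash)→1760, (A,nl_idx)→1800, (B,nl)→4840 …(+1); best=720 via (A,hash)
  {BCD}: card=40; try (C,hash)→1040, (C,nl_idx)→1200, (D,hash)→1320, (C,merge)→1680, (B,merge)→1820, (B,hash)→1980 …(+4); best=1040 via (C,hash)
  {ACD}: card=40; try (D,hash)→640, (A,nl_idx)→740, (A,hash)→780, (C,hash)→960, (D,merge)→1120, (A,merge)→1140 …(+5); best=640 via (D,hash)
  {ABC}: card=160; try (A,hash)→1600, (B,merge)→1960, (B,hash)→2120, (C,hash)→2160, (A,nl_idx)→3280, (A,merge)→5000 …(+5); best=1600 via (A,hash)
  {ABD}: card=240; try (A,hash)→1040, (A,nl_idx)→1400, (A,merge)→1680, (D,hash)→1880, (B,hash)→2160, (B,merge)→3040 …(+4); best=1040 via (A,hash)
  {ABCD}: card=4; try (A,nl_idx)→1284, (A,hash)→1560, (A,merge)→1600, (C,hash)→1760, (B,merge)→1880, (D,hash)→1960 …(+8); best=1284 via (A,nl_idx)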